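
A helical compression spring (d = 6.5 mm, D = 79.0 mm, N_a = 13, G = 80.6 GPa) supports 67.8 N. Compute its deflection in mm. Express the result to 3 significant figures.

24.2 mm

k = Gd⁴/(8D³N_a) = (80.6×10³)(6.5⁴)/(8·79.0³·13) = 2.8059 N/mm
δ = F/k = 67.8 / 2.8059 = 24.163 mm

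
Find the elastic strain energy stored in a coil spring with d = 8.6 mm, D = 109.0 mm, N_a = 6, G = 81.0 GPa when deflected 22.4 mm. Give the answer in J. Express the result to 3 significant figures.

k = Gd⁴/(8D³N_a) = (81.0×10³)(8.6⁴)/(8·109.0³·6) = 7.1278 N/mm
U = ½kδ² = 0.5 × 7.1278 × 22.4² = 1788.2 N·mm = 1.7882 J

1.79 J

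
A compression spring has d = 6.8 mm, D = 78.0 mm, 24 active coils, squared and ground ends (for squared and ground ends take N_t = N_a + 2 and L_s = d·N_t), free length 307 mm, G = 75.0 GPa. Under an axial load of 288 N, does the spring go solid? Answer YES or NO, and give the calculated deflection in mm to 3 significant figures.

k = Gd⁴/(8D³N_a) = (75.0×10³)(6.8⁴)/(8·78.0³·24) = 1.76 N/mm
N_t = 26; L_s = 6.8·26 = 176.8 mm; δ_solid = L₀ − L_s = 307 − 176.8 = 130.2 mm
δ = F/k = 288/1.76 = 163.64 mm
δ ≥ δ_solid → spring goes solid

YES, δ = 164 mm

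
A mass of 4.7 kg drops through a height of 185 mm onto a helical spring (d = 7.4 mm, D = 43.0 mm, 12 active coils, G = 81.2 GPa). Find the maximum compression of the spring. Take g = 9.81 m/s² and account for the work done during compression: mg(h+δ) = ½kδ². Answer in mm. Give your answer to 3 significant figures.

k = Gd⁴/(8D³N_a) = (81.2×10³)(7.4⁴)/(8·43.0³·12) = 31.901 N/mm
W = mg = 4.7 × 9.81 = 46.107 N
½kδ² − Wδ − Wh = 0 → δ = (W + √(W² + 2kWh))/k
δ = (46.107 + √(2125.9 + 544221))/31.901 = (46.107 + 739.15)/31.901 = 24.615 mm

24.6 mm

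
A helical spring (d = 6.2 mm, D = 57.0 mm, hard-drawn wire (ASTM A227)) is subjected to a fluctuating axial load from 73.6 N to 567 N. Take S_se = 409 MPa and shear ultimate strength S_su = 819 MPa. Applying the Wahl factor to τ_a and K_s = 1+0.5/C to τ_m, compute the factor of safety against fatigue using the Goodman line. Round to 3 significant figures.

1.48

C = D/d = 57.0/6.2 = 9.1935; K_W = (4C−1)/(4C−4)+0.615/C = 1.1584; K_s = 1+0.5/C = 1.0544
F_a = (F_max−F_min)/2 = 246.7 N; F_m = (F_max+F_min)/2 = 320.3 N
τ_a = K_W·8F_aD/(πd³) = 1.1584 × 150.25 = 174.05 MPa
τ_m = K_s·8F_mD/(πd³) = 1.0544 × 195.07 = 205.68 MPa
Goodman: 1/n_f = τ_a/S_se + τ_m/S_su = 174.05/409 + 205.68/819 = 0.42555 + 0.25114 = 0.67669
n_f = 1/0.67669 = 1.478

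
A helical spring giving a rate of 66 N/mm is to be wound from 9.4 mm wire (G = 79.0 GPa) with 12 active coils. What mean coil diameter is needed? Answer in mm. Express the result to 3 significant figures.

D = (Gd⁴/(8N_a·k))^(1/3) = (79.0×10³·9.4⁴/(8·12·66))^(1/3)
  = (97347.2)^(1/3) = 46.0018 mm

46.0 mm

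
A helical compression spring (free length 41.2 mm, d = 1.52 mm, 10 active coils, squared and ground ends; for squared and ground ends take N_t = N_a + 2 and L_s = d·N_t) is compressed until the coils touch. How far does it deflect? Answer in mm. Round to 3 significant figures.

23.0 mm

N_t = 12; L_s = 1.52·12 = 18.24 mm
δ_solid = L₀ − L_s = 41.2 − 18.24 = 22.96 mm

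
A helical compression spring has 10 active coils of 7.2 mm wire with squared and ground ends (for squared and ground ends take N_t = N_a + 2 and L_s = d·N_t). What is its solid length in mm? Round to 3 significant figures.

squared and ground ends: N_t = N_a + 2 = 10 + 2 = 12
L_s = d·N_t = 7.2 × 12 = 86.4 mm

86.4 mm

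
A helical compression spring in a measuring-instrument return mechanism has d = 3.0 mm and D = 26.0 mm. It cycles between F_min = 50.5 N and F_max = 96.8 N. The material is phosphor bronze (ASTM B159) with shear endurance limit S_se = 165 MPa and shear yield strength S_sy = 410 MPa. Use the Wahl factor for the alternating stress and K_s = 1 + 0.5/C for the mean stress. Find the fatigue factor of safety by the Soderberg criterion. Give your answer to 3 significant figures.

C = D/d = 26.0/3.0 = 8.6667; K_W = (4C−1)/(4C−4)+0.615/C = 1.1688; K_s = 1+0.5/C = 1.0577
F_a = (F_max−F_min)/2 = 23.15 N; F_m = (F_max+F_min)/2 = 73.65 N
τ_a = K_W·8F_aD/(πd³) = 1.1688 × 56.768 = 66.349 MPa
τ_m = K_s·8F_mD/(πd³) = 1.0577 × 180.6 = 191.02 MPa
Soderberg: 1/n_f = τ_a/S_se + τ_m/S_sy = 66.349/165 + 191.02/410 = 0.40212 + 0.46591 = 0.86802
n_f = 1/0.86802 = 1.152

1.15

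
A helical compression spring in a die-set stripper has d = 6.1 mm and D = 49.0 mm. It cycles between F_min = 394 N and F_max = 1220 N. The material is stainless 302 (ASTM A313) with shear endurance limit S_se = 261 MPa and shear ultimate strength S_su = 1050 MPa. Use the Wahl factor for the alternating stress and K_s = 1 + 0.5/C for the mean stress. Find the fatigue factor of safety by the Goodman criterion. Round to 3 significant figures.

0.677

C = D/d = 49.0/6.1 = 8.0328; K_W = (4C−1)/(4C−4)+0.615/C = 1.1832; K_s = 1+0.5/C = 1.0622
F_a = (F_max−F_min)/2 = 413 N; F_m = (F_max+F_min)/2 = 807 N
τ_a = K_W·8F_aD/(πd³) = 1.1832 × 227.04 = 268.63 MPa
τ_m = K_s·8F_mD/(πd³) = 1.0622 × 443.63 = 471.24 MPa
Goodman: 1/n_f = τ_a/S_se + τ_m/S_su = 268.63/261 + 471.24/1050 = 1.02924 + 0.44880 = 1.478
n_f = 1/1.478 = 0.6766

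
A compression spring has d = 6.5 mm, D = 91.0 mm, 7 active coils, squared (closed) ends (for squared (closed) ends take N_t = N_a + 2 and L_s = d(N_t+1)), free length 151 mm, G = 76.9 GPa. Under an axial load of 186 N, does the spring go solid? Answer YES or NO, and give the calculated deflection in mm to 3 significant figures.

NO, δ = 57.2 mm

k = Gd⁴/(8D³N_a) = (76.9×10³)(6.5⁴)/(8·91.0³·7) = 3.2529 N/mm
N_t = 9; L_s = 6.5·10 = 65 mm; δ_solid = L₀ − L_s = 151 − 65 = 86 mm
δ = F/k = 186/3.2529 = 57.18 mm
δ < δ_solid → spring does not go solid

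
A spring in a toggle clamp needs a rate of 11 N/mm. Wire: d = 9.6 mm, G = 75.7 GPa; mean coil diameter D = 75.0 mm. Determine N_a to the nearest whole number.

17

N_a = Gd⁴/(8D³k) = (75.7×10³ × 9.6⁴)/(8 × 75.0³ × 11)
    = 6.42955e+08 / 3.7125e+07 = 17.32 → 17 coils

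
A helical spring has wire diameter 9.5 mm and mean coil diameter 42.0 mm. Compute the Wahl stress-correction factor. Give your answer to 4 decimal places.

1.3583

C = D/d = 42.0/9.5 = 4.4211
K_W = (4C−1)/(4C−4) + 0.615/C = 16.684/13.684 + 0.1391 = 1.3583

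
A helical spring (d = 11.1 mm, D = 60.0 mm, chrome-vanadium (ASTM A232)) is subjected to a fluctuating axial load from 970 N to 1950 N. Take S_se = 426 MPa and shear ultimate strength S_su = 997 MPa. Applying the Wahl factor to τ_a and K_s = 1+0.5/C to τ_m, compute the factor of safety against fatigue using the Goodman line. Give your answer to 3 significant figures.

2.91

C = D/d = 60.0/11.1 = 5.4054; K_W = (4C−1)/(4C−4)+0.615/C = 1.2840; K_s = 1+0.5/C = 1.0925
F_a = (F_max−F_min)/2 = 490 N; F_m = (F_max+F_min)/2 = 1460 N
τ_a = K_W·8F_aD/(πd³) = 1.2840 × 54.742 = 70.289 MPa
τ_m = K_s·8F_mD/(πd³) = 1.0925 × 163.11 = 178.2 MPa
Goodman: 1/n_f = τ_a/S_se + τ_m/S_su = 70.289/426 + 178.2/997 = 0.16500 + 0.17873 = 0.34373
n_f = 1/0.34373 = 2.909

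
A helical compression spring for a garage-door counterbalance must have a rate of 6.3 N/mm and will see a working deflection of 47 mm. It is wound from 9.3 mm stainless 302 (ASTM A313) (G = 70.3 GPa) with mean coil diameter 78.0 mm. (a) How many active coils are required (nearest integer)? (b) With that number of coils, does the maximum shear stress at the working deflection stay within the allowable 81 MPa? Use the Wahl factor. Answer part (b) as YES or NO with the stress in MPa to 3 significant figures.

N_a = Gd⁴/(8D³k) = (70.3×10³)(9.3⁴)/(8·78.0³·6.3) = 21.99 → N_a = 22
Actual rate k = Gd⁴/(8D³·22) = 6.2964 N/mm
Working load F = kδ = 6.2964·47 = 295.93 N
C = 78.0/9.3 = 8.3871; K_W = (4C−1)/(4C−4)+0.615/C = 1.1749
τ_max = K_W·8FD/(πd³) = 1.1749·73.076 = 85.854 MPa
τ_max > 81 MPa → exceeds allowable

(a) 22 coils; (b) NO, τ_max = 85.9 MPa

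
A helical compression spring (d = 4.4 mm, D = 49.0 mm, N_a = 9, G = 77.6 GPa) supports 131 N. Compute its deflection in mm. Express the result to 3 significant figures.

38.2 mm

k = Gd⁴/(8D³N_a) = (77.6×10³)(4.4⁴)/(8·49.0³·9) = 3.4336 N/mm
δ = F/k = 131 / 3.4336 = 38.152 mm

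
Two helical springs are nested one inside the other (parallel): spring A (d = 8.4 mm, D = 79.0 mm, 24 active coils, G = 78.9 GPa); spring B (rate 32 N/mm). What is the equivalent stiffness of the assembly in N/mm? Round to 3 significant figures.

36.1 N/mm

k_A = Gd⁴/(8D³N_a) = (78.9×10³)(8.4⁴)/(8·79.0³·24) = 4.1497 N/mm
Parallel: k_eq = 4.1497 + 32 = 36.15 N/mm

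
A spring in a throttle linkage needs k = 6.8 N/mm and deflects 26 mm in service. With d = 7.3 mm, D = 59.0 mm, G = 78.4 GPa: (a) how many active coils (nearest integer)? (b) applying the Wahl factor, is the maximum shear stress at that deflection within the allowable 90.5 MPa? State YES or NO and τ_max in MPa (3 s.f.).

(a) 20 coils; (b) YES, τ_max = 80.4 MPa

N_a = Gd⁴/(8D³k) = (78.4×10³)(7.3⁴)/(8·59.0³·6.8) = 19.93 → N_a = 20
Actual rate k = Gd⁴/(8D³·20) = 6.7753 N/mm
Working load F = kδ = 6.7753·26 = 176.16 N
C = 59.0/7.3 = 8.0822; K_W = (4C−1)/(4C−4)+0.615/C = 1.1820
τ_max = K_W·8FD/(πd³) = 1.1820·68.034 = 80.416 MPa
τ_max ≤ 90.5 MPa → acceptable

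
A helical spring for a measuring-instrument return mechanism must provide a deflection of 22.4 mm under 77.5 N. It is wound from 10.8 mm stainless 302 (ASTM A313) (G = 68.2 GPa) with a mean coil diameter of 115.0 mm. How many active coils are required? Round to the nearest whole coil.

22

Required rate k = F/δ = 77.5/22.4 = 3.4598 N/mm
N_a = Gd⁴/(8D³k) = (68.2×10³ × 10.8⁴)/(8 × 115.0³ × 3.4598)
    = 9.27853e+08 / 4.20956e+07 = 22.04 → 22 coils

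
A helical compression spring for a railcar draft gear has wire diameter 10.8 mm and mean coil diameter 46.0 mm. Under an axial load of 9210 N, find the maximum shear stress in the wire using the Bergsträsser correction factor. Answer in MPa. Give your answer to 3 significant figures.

1160 MPa

Spring index C = D/d = 46.0/10.8 = 4.2593
K_B = (4C+2)/(4C−3) = 19.037/14.037 = 1.3562
τ₀ = 8FD/(πd³) = 8·9210·46.0/(π·10.8³) = 3.38928e+06/3957.5 = 856.42 MPa
τ_max = K·τ₀ = 1.3562 × 856.42 = 1161.5 MPa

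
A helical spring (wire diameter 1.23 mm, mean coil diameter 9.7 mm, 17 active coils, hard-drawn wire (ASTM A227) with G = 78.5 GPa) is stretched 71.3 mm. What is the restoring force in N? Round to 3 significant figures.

k = Gd⁴/(8D³N_a) = (78.5×10³)(1.23⁴)/(8·9.7³·17) = 1.4476 N/mm
F = k·δ = 1.4476 × 71.3 = 103.21 N

103 N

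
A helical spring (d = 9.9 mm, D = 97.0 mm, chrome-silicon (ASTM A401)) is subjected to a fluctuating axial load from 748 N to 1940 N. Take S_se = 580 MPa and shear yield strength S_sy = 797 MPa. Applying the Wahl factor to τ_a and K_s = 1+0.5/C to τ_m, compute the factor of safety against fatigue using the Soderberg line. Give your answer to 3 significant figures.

C = D/d = 97.0/9.9 = 9.7980; K_W = (4C−1)/(4C−4)+0.615/C = 1.1480; K_s = 1+0.5/C = 1.0510
F_a = (F_max−F_min)/2 = 596 N; F_m = (F_max+F_min)/2 = 1344 N
τ_a = K_W·8F_aD/(πd³) = 1.1480 × 151.72 = 174.18 MPa
τ_m = K_s·8F_mD/(πd³) = 1.0510 × 342.14 = 359.6 MPa
Soderberg: 1/n_f = τ_a/S_se + τ_m/S_sy = 174.18/580 + 359.6/797 = 0.30031 + 0.45119 = 0.7515
n_f = 1/0.7515 = 1.331

1.33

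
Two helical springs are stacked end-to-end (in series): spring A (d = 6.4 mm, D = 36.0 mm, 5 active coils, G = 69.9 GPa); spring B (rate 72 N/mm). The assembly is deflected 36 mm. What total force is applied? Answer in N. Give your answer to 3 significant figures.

k_A = Gd⁴/(8D³N_a) = (69.9×10³)(6.4⁴)/(8·36.0³·5) = 62.839 N/mm
Series: 1/k_eq = 1/62.839 + 1/72 = 0.029803; k_eq = 33.554 N/mm
F = k_eq·δ = 33.554·36 = 1207.9 N

1210 N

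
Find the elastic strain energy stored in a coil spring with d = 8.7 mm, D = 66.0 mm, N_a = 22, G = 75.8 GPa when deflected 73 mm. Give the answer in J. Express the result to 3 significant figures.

k = Gd⁴/(8D³N_a) = (75.8×10³)(8.7⁴)/(8·66.0³·22) = 8.5823 N/mm
U = ½kδ² = 0.5 × 8.5823 × 73² = 22867 N·mm = 22.867 J

22.9 J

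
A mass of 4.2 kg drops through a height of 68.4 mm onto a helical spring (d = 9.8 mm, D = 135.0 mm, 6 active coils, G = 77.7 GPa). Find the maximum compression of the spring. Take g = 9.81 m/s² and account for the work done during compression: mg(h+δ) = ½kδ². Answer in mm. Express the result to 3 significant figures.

k = Gd⁴/(8D³N_a) = (77.7×10³)(9.8⁴)/(8·135.0³·6) = 6.0685 N/mm
W = mg = 4.2 × 9.81 = 41.202 N
½kδ² − Wδ − Wh = 0 → δ = (W + √(W² + 2kWh))/k
δ = (41.202 + √(1697.6 + 34204.8))/6.0685 = (41.202 + 189.48)/6.0685 = 38.013 mm

38.0 mm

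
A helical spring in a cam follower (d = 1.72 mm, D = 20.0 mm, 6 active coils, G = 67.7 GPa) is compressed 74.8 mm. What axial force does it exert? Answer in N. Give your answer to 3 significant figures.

k = Gd⁴/(8D³N_a) = (67.7×10³)(1.72⁴)/(8·20.0³·6) = 1.543 N/mm
F = k·δ = 1.543 × 74.8 = 115.42 N

115 N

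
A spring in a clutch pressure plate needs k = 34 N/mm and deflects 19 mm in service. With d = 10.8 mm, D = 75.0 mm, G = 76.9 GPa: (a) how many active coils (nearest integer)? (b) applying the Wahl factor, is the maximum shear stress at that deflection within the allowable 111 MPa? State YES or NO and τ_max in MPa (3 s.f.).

(a) 9 coils; (b) NO, τ_max = 121 MPa

N_a = Gd⁴/(8D³k) = (76.9×10³)(10.8⁴)/(8·75.0³·34) = 9.117 → N_a = 9
Actual rate k = Gd⁴/(8D³·9) = 34.443 N/mm
Working load F = kδ = 34.443·19 = 654.42 N
C = 75.0/10.8 = 6.9444; K_W = (4C−1)/(4C−4)+0.615/C = 1.2147
τ_max = K_W·8FD/(πd³) = 1.2147·99.218 = 120.52 MPa
τ_max > 111 MPa → exceeds allowable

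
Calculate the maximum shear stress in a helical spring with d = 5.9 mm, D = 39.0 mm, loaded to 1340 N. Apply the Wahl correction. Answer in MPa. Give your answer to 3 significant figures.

Spring index C = D/d = 39.0/5.9 = 6.6102
K_W = (4C−1)/(4C−4) + 0.615/C = 25.441/22.441 + 0.0930 = 1.2267
τ₀ = 8FD/(πd³) = 8·1340·39.0/(π·5.9³) = 418080/645.22 = 647.97 MPa
τ_max = K·τ₀ = 1.2267 × 647.97 = 794.88 MPa

795 MPa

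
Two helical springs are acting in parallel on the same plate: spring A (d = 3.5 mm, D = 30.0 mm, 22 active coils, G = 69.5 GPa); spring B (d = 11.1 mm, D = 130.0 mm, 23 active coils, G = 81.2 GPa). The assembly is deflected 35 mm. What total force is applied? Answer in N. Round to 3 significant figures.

k_A = Gd⁴/(8D³N_a) = (69.5×10³)(3.5⁴)/(8·30.0³·22) = 2.1947 N/mm
k_B = Gd⁴/(8D³N_a) = (81.2×10³)(11.1⁴)/(8·130.0³·23) = 3.0493 N/mm
Parallel: k_eq = 2.1947 + 3.0493 = 5.244 N/mm
F = k_eq·δ = 5.244·35 = 183.54 N

184 N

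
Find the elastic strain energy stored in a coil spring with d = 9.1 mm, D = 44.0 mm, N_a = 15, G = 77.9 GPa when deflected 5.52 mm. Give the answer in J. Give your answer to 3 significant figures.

0.796 J

k = Gd⁴/(8D³N_a) = (77.9×10³)(9.1⁴)/(8·44.0³·15) = 52.259 N/mm
U = ½kδ² = 0.5 × 52.259 × 5.52² = 796.18 N·mm = 0.79618 J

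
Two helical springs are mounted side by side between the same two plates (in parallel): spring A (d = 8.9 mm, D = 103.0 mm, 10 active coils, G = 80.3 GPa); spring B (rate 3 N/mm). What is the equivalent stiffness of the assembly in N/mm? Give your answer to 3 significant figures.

8.76 N/mm

k_A = Gd⁴/(8D³N_a) = (80.3×10³)(8.9⁴)/(8·103.0³·10) = 5.7633 N/mm
Parallel: k_eq = 5.7633 + 3 = 8.7633 N/mm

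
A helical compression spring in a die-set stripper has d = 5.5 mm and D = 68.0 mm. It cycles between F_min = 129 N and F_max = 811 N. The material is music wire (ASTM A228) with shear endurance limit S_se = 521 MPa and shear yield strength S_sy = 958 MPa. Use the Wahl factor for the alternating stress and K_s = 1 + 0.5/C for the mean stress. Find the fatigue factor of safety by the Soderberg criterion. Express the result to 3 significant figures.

0.774

C = D/d = 68.0/5.5 = 12.3636; K_W = (4C−1)/(4C−4)+0.615/C = 1.1157; K_s = 1+0.5/C = 1.0404
F_a = (F_max−F_min)/2 = 341 N; F_m = (F_max+F_min)/2 = 470 N
τ_a = K_W·8F_aD/(πd³) = 1.1157 × 354.91 = 395.99 MPa
τ_m = K_s·8F_mD/(πd³) = 1.0404 × 489.17 = 508.95 MPa
Soderberg: 1/n_f = τ_a/S_se + τ_m/S_sy = 395.99/521 + 508.95/958 = 0.76005 + 0.53126 = 1.2913
n_f = 1/1.2913 = 0.7744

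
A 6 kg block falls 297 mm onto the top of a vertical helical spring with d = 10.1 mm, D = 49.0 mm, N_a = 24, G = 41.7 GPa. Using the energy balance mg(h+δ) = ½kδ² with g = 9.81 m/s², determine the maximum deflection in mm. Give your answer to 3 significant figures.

45.8 mm

k = Gd⁴/(8D³N_a) = (41.7×10³)(10.1⁴)/(8·49.0³·24) = 19.21 N/mm
W = mg = 6 × 9.81 = 58.86 N
½kδ² − Wδ − Wh = 0 → δ = (W + √(W² + 2kWh))/k
δ = (58.86 + √(3464.5 + 671643))/19.21 = (58.86 + 821.65)/19.21 = 45.836 mm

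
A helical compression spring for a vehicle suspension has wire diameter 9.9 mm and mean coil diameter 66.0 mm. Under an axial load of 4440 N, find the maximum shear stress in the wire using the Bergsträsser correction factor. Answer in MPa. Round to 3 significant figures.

Spring index C = D/d = 66.0/9.9 = 6.6667
K_B = (4C+2)/(4C−3) = 28.667/23.667 = 1.2113
τ₀ = 8FD/(πd³) = 8·4440·66.0/(π·9.9³) = 2.34432e+06/3048.3 = 769.06 MPa
τ_max = K·τ₀ = 1.2113 × 769.06 = 931.54 MPa

932 MPa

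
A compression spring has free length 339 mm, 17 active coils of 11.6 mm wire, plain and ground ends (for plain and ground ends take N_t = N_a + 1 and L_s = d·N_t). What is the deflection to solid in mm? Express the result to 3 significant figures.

N_t = 18; L_s = 11.6·18 = 208.8 mm
δ_solid = L₀ − L_s = 339 − 208.8 = 130.2 mm

130 mm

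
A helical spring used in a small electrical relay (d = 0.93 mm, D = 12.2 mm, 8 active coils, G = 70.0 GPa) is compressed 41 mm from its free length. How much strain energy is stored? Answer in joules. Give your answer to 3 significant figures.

k = Gd⁴/(8D³N_a) = (70.0×10³)(0.93⁴)/(8·12.2³·8) = 0.45058 N/mm
U = ½kδ² = 0.5 × 0.45058 × 41² = 378.71 N·mm = 0.37871 J

0.379 J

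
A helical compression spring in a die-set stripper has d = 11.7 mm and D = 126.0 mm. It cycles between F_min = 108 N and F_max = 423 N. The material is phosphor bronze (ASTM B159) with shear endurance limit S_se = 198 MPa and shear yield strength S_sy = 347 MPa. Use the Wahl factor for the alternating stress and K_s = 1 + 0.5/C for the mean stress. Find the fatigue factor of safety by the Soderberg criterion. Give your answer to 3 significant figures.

C = D/d = 126.0/11.7 = 10.7692; K_W = (4C−1)/(4C−4)+0.615/C = 1.1339; K_s = 1+0.5/C = 1.0464
F_a = (F_max−F_min)/2 = 157.5 N; F_m = (F_max+F_min)/2 = 265.5 N
τ_a = K_W·8F_aD/(πd³) = 1.1339 × 31.552 = 35.777 MPa
τ_m = K_s·8F_mD/(πd³) = 1.0464 × 53.188 = 55.658 MPa
Soderberg: 1/n_f = τ_a/S_se + τ_m/S_sy = 35.777/198 + 55.658/347 = 0.18069 + 0.16040 = 0.34109
n_f = 1/0.34109 = 2.932

2.93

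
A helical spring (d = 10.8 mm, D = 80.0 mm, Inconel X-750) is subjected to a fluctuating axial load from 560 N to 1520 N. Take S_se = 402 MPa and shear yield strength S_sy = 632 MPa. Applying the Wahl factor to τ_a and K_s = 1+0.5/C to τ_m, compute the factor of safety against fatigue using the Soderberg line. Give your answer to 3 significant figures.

C = D/d = 80.0/10.8 = 7.4074; K_W = (4C−1)/(4C−4)+0.615/C = 1.2001; K_s = 1+0.5/C = 1.0675
F_a = (F_max−F_min)/2 = 480 N; F_m = (F_max+F_min)/2 = 1040 N
τ_a = K_W·8F_aD/(πd³) = 1.2001 × 77.625 = 93.156 MPa
τ_m = K_s·8F_mD/(πd³) = 1.0675 × 168.19 = 179.54 MPa
Soderberg: 1/n_f = τ_a/S_se + τ_m/S_sy = 93.156/402 + 179.54/632 = 0.23173 + 0.28408 = 0.51581
n_f = 1/0.51581 = 1.939

1.94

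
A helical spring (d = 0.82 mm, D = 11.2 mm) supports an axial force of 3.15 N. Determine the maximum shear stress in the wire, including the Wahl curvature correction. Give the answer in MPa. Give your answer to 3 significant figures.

Spring index C = D/d = 11.2/0.82 = 13.6585
K_W = (4C−1)/(4C−4) + 0.615/C = 53.634/50.634 + 0.0450 = 1.1043
τ₀ = 8FD/(πd³) = 8·3.15·11.2/(π·0.82³) = 282.24/1.7322 = 162.94 MPa
τ_max = K·τ₀ = 1.1043 × 162.94 = 179.93 MPa

180 MPa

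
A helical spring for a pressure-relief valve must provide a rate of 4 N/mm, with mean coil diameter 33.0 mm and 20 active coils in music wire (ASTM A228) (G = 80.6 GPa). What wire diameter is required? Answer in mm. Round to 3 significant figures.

d = (8D³N_a·k / G)^(1/4) = (8·33.0³·20·4 / (80.6×10³))^0.25
  = (285.36)^0.25 = 4.1100 mm

4.11 mm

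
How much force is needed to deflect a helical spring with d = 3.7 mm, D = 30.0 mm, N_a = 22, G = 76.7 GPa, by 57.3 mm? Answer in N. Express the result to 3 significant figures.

173 N

k = Gd⁴/(8D³N_a) = (76.7×10³)(3.7⁴)/(8·30.0³·22) = 3.025 N/mm
F = k·δ = 3.025 × 57.3 = 173.33 N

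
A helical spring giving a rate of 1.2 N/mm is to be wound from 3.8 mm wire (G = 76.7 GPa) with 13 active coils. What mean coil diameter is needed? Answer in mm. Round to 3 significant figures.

D = (Gd⁴/(8N_a·k))^(1/3) = (76.7×10³·3.8⁴/(8·13·1.2))^(1/3)
  = (128149)^(1/3) = 50.4164 mm

50.4 mm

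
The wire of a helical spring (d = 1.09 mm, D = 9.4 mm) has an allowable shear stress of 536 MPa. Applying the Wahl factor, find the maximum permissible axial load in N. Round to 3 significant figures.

C = D/d = 9.4/1.09 = 8.6239
K_W = (4C−1)/(4C−4) + 0.615/C = 33.495/30.495 + 0.0713 = 1.1697
τ_max = K·8FD/(πd³) → F_max = τ_allow·πd³/(8DK)
F_max = 536·π·1.09³/(8·9.4·1.1697) = 2180.7/87.961 = 24.792 N

24.8 N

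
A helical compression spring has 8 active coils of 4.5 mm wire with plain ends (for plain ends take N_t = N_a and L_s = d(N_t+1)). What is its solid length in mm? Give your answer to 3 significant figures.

plain ends: N_t = N_a = 8
L_s = d·(N_t+1) = 4.5 × 9 = 40.5 mm

40.5 mm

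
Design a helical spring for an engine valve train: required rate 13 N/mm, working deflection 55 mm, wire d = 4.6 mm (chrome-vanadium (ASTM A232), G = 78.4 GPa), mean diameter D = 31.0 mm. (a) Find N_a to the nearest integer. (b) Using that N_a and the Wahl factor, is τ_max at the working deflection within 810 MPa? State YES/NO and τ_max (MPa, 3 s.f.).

N_a = Gd⁴/(8D³k) = (78.4×10³)(4.6⁴)/(8·31.0³·13) = 11.33 → N_a = 11
Actual rate k = Gd⁴/(8D³·11) = 13.39 N/mm
Working load F = kδ = 13.39·55 = 736.45 N
C = 31.0/4.6 = 6.7391; K_W = (4C−1)/(4C−4)+0.615/C = 1.2219
τ_max = K_W·8FD/(πd³) = 1.2219·597.27 = 729.83 MPa
τ_max ≤ 810 MPa → acceptable

(a) 11 coils; (b) YES, τ_max = 730 MPa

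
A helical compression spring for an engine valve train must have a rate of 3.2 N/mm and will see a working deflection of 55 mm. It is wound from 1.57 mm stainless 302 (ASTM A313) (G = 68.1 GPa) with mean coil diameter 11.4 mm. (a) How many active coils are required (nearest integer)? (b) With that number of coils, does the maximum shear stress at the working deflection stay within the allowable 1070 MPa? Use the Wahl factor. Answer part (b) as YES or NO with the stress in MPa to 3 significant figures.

N_a = Gd⁴/(8D³k) = (68.1×10³)(1.57⁴)/(8·11.4³·3.2) = 10.91 → N_a = 11
Actual rate k = Gd⁴/(8D³·11) = 3.1736 N/mm
Working load F = kδ = 3.1736·55 = 174.55 N
C = 11.4/1.57 = 7.2611; K_W = (4C−1)/(4C−4)+0.615/C = 1.2045
τ_max = K_W·8FD/(πd³) = 1.2045·1309.4 = 1577.1 MPa
τ_max > 1070 MPa → exceeds allowable

(a) 11 coils; (b) NO, τ_max = 1580 MPa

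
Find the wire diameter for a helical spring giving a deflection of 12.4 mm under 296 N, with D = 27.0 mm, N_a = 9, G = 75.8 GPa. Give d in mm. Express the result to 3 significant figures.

Required rate k = F/δ = 296/12.4 = 23.871 N/mm
d = (8D³N_a·k / G)^(1/4) = (8·27.0³·9·23.871 / (75.8×10³))^0.25
  = (446.3)^0.25 = 4.5963 mm

4.60 mm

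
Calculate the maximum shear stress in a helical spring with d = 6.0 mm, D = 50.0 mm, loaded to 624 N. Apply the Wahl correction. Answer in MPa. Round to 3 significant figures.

Spring index C = D/d = 50.0/6.0 = 8.3333
K_W = (4C−1)/(4C−4) + 0.615/C = 32.333/29.333 + 0.0738 = 1.1761
τ₀ = 8FD/(πd³) = 8·624·50.0/(π·6.0³) = 249600/678.58 = 367.82 MPa
τ_max = K·τ₀ = 1.1761 × 367.82 = 432.59 MPa

433 MPa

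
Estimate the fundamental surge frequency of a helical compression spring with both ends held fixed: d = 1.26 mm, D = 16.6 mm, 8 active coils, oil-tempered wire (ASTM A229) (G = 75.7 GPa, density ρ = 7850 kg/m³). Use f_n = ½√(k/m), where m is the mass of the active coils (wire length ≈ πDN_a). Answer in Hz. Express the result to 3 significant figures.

200 Hz

k = Gd⁴/(8D³N_a) = (75.7×10³)(1.26⁴)/(8·16.6³·8) = 0.65174 N/mm = 651.74 N/m
Wire length L = πDN_a = π·16.6·8 = 417.2 mm
m = ρ·(πd²/4)·L = 7850 × 1.2469×10⁻⁶ m² × 0.4172 m = 0.0040837 kg
f_n = ½√(k/m) = 0.5·√(651.74/0.0040837) = 0.5·√(1.596e+05) = 199.75 Hz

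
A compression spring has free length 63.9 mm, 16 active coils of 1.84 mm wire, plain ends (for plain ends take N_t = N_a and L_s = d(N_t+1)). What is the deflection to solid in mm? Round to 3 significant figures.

32.6 mm

N_t = 16; L_s = 1.84·17 = 31.28 mm
δ_solid = L₀ − L_s = 63.9 − 31.28 = 32.62 mm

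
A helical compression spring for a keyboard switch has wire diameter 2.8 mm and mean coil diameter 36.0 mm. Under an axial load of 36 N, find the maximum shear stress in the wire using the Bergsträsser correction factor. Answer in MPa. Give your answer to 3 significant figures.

Spring index C = D/d = 36.0/2.8 = 12.8571
K_B = (4C+2)/(4C−3) = 53.429/48.429 = 1.1032
τ₀ = 8FD/(πd³) = 8·36·36.0/(π·2.8³) = 10368/68.964 = 150.34 MPa
τ_max = K·τ₀ = 1.1032 × 150.34 = 165.86 MPa

166 MPa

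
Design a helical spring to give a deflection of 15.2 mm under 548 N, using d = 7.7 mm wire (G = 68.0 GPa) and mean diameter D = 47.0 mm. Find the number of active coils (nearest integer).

Required rate k = F/δ = 548/15.2 = 36.053 N/mm
N_a = Gd⁴/(8D³k) = (68.0×10³ × 7.7⁴)/(8 × 47.0³ × 36.053)
    = 2.39041e+08 / 2.99447e+07 = 7.983 → 8 coils

8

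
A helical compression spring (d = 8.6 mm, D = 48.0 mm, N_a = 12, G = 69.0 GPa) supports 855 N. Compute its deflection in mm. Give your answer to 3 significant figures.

24.1 mm

k = Gd⁴/(8D³N_a) = (69.0×10³)(8.6⁴)/(8·48.0³·12) = 35.551 N/mm
δ = F/k = 855 / 35.551 = 24.05 mm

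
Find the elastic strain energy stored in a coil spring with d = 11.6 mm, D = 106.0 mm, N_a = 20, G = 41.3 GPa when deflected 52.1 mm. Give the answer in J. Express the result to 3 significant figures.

5.33 J

k = Gd⁴/(8D³N_a) = (41.3×10³)(11.6⁴)/(8·106.0³·20) = 3.9241 N/mm
U = ½kδ² = 0.5 × 3.9241 × 52.1² = 5325.9 N·mm = 5.3259 J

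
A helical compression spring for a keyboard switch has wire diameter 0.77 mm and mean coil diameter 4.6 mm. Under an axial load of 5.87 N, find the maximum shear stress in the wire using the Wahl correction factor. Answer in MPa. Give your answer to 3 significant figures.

189 MPa

Spring index C = D/d = 4.6/0.77 = 5.9740
K_W = (4C−1)/(4C−4) + 0.615/C = 22.896/19.896 + 0.1029 = 1.2537
τ₀ = 8FD/(πd³) = 8·5.87·4.6/(π·0.77³) = 216.016/1.4342 = 150.61 MPa
τ_max = K·τ₀ = 1.2537 × 150.61 = 188.83 MPa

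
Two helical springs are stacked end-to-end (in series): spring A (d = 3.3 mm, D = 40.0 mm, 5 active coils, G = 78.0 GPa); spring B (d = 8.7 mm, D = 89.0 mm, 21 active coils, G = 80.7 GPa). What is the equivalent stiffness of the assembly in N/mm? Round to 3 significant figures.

1.88 N/mm

k_A = Gd⁴/(8D³N_a) = (78.0×10³)(3.3⁴)/(8·40.0³·5) = 3.6134 N/mm
k_B = Gd⁴/(8D³N_a) = (80.7×10³)(8.7⁴)/(8·89.0³·21) = 3.9037 N/mm
Series: 1/k_eq = 1/3.6134 + 1/3.9037 = 0.53292; k_eq = 1.8764 N/mm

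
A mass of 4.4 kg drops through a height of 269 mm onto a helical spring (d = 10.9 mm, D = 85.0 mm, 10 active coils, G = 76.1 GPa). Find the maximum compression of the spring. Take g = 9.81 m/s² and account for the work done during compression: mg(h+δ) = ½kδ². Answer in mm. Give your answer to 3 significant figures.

k = Gd⁴/(8D³N_a) = (76.1×10³)(10.9⁴)/(8·85.0³·10) = 21.865 N/mm
W = mg = 4.4 × 9.81 = 43.164 N
½kδ² − Wδ − Wh = 0 → δ = (W + √(W² + 2kWh))/k
δ = (43.164 + √(1863.1 + 507748))/21.865 = (43.164 + 713.87)/21.865 = 34.624 mm

34.6 mm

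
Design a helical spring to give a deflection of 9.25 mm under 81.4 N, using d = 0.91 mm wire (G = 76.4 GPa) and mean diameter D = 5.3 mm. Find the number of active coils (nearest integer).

5

Required rate k = F/δ = 81.4/9.25 = 8.8 N/mm
N_a = Gd⁴/(8D³k) = (76.4×10³ × 0.91⁴)/(8 × 5.3³ × 8.8)
    = 52391.3 / 10480.9 = 4.999 → 5 coils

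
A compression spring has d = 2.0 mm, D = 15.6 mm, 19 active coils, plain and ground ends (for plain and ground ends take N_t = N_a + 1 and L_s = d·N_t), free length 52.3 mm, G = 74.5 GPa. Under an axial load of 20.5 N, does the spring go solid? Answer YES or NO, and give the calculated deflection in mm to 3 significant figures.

NO, δ = 9.92 mm

k = Gd⁴/(8D³N_a) = (74.5×10³)(2.0⁴)/(8·15.6³·19) = 2.0657 N/mm
N_t = 20; L_s = 2.0·20 = 40 mm; δ_solid = L₀ − L_s = 52.3 − 40 = 12.3 mm
δ = F/k = 20.5/2.0657 = 9.9242 mm
δ < δ_solid → spring does not go solid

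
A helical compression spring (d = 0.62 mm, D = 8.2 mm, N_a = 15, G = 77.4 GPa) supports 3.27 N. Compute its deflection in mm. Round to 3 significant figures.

k = Gd⁴/(8D³N_a) = (77.4×10³)(0.62⁴)/(8·8.2³·15) = 0.17286 N/mm
δ = F/k = 3.27 / 0.17286 = 18.917 mm

18.9 mm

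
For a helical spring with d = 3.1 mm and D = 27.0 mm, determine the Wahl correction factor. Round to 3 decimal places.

C = D/d = 27.0/3.1 = 8.7097
K_W = (4C−1)/(4C−4) + 0.615/C = 33.839/30.839 + 0.0706 = 1.1679

1.168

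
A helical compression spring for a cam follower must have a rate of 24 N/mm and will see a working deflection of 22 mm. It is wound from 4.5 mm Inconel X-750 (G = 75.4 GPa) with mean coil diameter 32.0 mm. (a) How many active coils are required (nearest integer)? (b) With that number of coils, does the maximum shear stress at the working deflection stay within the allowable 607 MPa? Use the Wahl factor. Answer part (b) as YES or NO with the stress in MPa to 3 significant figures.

N_a = Gd⁴/(8D³k) = (75.4×10³)(4.5⁴)/(8·32.0³·24) = 4.914 → N_a = 5
Actual rate k = Gd⁴/(8D³·5) = 23.589 N/mm
Working load F = kδ = 23.589·22 = 518.96 N
C = 32.0/4.5 = 7.1111; K_W = (4C−1)/(4C−4)+0.615/C = 1.2092
τ_max = K_W·8FD/(πd³) = 1.2092·464.07 = 561.16 MPa
τ_max ≤ 607 MPa → acceptable

(a) 5 coils; (b) YES, τ_max = 561 MPa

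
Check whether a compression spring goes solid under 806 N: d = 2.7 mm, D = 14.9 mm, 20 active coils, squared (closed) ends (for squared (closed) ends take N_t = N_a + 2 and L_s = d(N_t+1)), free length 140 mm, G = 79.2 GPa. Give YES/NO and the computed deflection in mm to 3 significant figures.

YES, δ = 101 mm

k = Gd⁴/(8D³N_a) = (79.2×10³)(2.7⁴)/(8·14.9³·20) = 7.9525 N/mm
N_t = 22; L_s = 2.7·23 = 62.1 mm; δ_solid = L₀ − L_s = 140 − 62.1 = 77.9 mm
δ = F/k = 806/7.9525 = 101.35 mm
δ ≥ δ_solid → spring goes solid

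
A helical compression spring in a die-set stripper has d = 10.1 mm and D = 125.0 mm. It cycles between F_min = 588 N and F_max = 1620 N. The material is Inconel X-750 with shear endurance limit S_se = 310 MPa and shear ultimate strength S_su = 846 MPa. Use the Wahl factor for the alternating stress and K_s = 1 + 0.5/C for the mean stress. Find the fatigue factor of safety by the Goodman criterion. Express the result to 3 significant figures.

C = D/d = 125.0/10.1 = 12.3762; K_W = (4C−1)/(4C−4)+0.615/C = 1.1156; K_s = 1+0.5/C = 1.0404
F_a = (F_max−F_min)/2 = 516 N; F_m = (F_max+F_min)/2 = 1104 N
τ_a = K_W·8F_aD/(πd³) = 1.1156 × 159.42 = 177.85 MPa
τ_m = K_s·8F_mD/(πd³) = 1.0404 × 341.08 = 354.86 MPa
Goodman: 1/n_f = τ_a/S_se + τ_m/S_su = 177.85/310 + 354.86/846 = 0.57371 + 0.41945 = 0.99316
n_f = 1/0.99316 = 1.007

1.01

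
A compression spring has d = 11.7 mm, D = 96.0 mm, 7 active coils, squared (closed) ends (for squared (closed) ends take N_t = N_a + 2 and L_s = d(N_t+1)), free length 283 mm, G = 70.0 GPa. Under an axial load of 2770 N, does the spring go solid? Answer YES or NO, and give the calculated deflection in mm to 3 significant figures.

NO, δ = 105 mm

k = Gd⁴/(8D³N_a) = (70.0×10³)(11.7⁴)/(8·96.0³·7) = 26.475 N/mm
N_t = 9; L_s = 11.7·10 = 117 mm; δ_solid = L₀ − L_s = 283 − 117 = 166 mm
δ = F/k = 2770/26.475 = 104.63 mm
δ < δ_solid → spring does not go solid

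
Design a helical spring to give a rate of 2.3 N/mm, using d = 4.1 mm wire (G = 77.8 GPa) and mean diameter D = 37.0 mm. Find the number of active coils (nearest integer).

N_a = Gd⁴/(8D³k) = (77.8×10³ × 4.1⁴)/(8 × 37.0³ × 2.3)
    = 2.19844e+07 / 932015 = 23.59 → 24 coils

24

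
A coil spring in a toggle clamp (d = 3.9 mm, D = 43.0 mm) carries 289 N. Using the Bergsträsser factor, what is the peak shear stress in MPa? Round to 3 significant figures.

Spring index C = D/d = 43.0/3.9 = 11.0256
K_B = (4C+2)/(4C−3) = 46.103/41.103 = 1.1216
τ₀ = 8FD/(πd³) = 8·289·43.0/(π·3.9³) = 99416/186.36 = 533.47 MPa
τ_max = K·τ₀ = 1.1216 × 533.47 = 598.37 MPa

598 MPa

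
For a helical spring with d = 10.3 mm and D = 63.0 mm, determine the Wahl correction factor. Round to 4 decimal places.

1.2471

C = D/d = 63.0/10.3 = 6.1165
K_W = (4C−1)/(4C−4) + 0.615/C = 23.466/20.466 + 0.1005 = 1.2471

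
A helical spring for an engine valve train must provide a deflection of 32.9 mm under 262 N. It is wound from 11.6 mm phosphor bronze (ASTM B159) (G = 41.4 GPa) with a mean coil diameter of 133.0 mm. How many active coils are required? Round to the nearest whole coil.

5

Required rate k = F/δ = 262/32.9 = 7.9635 N/mm
N_a = Gd⁴/(8D³k) = (41.4×10³ × 11.6⁴)/(8 × 133.0³ × 7.9635)
    = 7.49605e+08 / 1.49882e+08 = 5.001 → 5 coils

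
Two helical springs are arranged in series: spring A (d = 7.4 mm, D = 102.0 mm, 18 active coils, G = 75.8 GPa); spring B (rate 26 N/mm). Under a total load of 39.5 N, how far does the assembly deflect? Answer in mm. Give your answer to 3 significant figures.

k_A = Gd⁴/(8D³N_a) = (75.8×10³)(7.4⁴)/(8·102.0³·18) = 1.4874 N/mm
Series: 1/k_eq = 1/1.4874 + 1/26 = 0.71077; k_eq = 1.4069 N/mm
δ = F/k_eq = 39.5/1.4069 = 28.075 mm

28.1 mm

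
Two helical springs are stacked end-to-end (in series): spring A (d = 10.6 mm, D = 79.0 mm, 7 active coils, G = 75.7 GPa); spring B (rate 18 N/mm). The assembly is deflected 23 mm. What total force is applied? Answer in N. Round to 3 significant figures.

272 N

k_A = Gd⁴/(8D³N_a) = (75.7×10³)(10.6⁴)/(8·79.0³·7) = 34.614 N/mm
Series: 1/k_eq = 1/34.614 + 1/18 = 0.084446; k_eq = 11.842 N/mm
F = k_eq·δ = 11.842·23 = 272.36 N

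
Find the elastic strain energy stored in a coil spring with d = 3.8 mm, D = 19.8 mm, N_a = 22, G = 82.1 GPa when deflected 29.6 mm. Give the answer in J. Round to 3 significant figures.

5.49 J

k = Gd⁴/(8D³N_a) = (82.1×10³)(3.8⁴)/(8·19.8³·22) = 12.531 N/mm
U = ½kδ² = 0.5 × 12.531 × 29.6² = 5489.4 N·mm = 5.4894 J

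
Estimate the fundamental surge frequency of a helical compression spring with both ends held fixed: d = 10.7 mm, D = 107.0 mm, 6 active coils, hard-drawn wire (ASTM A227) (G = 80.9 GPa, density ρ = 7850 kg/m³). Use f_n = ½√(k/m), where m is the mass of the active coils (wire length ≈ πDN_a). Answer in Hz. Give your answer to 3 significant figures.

k = Gd⁴/(8D³N_a) = (80.9×10³)(10.7⁴)/(8·107.0³·6) = 18.034 N/mm = 18034 N/m
Wire length L = πDN_a = π·107.0·6 = 2016.9 mm
m = ρ·(πd²/4)·L = 7850 × 89.92×10⁻⁶ m² × 2.0169 m = 1.4237 kg
f_n = ½√(k/m) = 0.5·√(18034/1.4237) = 0.5·√(12667) = 56.274 Hz

56.3 Hz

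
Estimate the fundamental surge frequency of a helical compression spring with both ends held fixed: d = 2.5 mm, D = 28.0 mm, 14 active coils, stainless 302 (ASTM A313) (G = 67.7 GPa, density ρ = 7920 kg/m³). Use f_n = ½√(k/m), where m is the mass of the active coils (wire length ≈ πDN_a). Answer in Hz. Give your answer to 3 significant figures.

k = Gd⁴/(8D³N_a) = (67.7×10³)(2.5⁴)/(8·28.0³·14) = 1.0756 N/mm = 1075.6 N/m
Wire length L = πDN_a = π·28.0·14 = 1231.5 mm
m = ρ·(πd²/4)·L = 7920 × 4.9087×10⁻⁶ m² × 1.2315 m = 0.047877 kg
f_n = ½√(k/m) = 0.5·√(1075.6/0.047877) = 0.5·√(22466) = 74.943 Hz

74.9 Hz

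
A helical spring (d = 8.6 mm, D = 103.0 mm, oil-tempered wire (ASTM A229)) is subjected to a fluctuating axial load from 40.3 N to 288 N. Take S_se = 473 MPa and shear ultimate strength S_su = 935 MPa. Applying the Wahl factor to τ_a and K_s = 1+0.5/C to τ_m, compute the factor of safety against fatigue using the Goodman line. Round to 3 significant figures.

C = D/d = 103.0/8.6 = 11.9767; K_W = (4C−1)/(4C−4)+0.615/C = 1.1197; K_s = 1+0.5/C = 1.0417
F_a = (F_max−F_min)/2 = 123.85 N; F_m = (F_max+F_min)/2 = 164.15 N
τ_a = K_W·8F_aD/(πd³) = 1.1197 × 51.071 = 57.183 MPa
τ_m = K_s·8F_mD/(πd³) = 1.0417 × 67.69 = 70.516 MPa
Goodman: 1/n_f = τ_a/S_se + τ_m/S_su = 57.183/473 + 70.516/935 = 0.12090 + 0.07542 = 0.19631
n_f = 1/0.19631 = 5.094

5.09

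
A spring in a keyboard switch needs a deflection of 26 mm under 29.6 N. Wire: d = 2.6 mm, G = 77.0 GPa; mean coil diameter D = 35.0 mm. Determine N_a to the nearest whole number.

Required rate k = F/δ = 29.6/26 = 1.1385 N/mm
N_a = Gd⁴/(8D³k) = (77.0×10³ × 2.6⁴)/(8 × 35.0³ × 1.1385)
    = 3.51872e+06 / 390492 = 9.011 → 9 coils

9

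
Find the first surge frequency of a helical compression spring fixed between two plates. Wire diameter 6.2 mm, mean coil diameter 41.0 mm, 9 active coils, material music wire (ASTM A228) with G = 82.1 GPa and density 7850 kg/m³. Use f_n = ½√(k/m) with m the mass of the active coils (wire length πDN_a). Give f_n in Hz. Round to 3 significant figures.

k = Gd⁴/(8D³N_a) = (82.1×10³)(6.2⁴)/(8·41.0³·9) = 24.447 N/mm = 24447 N/m
Wire length L = πDN_a = π·41.0·9 = 1159.2 mm
m = ρ·(πd²/4)·L = 7850 × 30.191×10⁻⁶ m² × 1.1592 m = 0.27474 kg
f_n = ½√(k/m) = 0.5·√(24447/0.27474) = 0.5·√(88983) = 149.15 Hz

149 Hz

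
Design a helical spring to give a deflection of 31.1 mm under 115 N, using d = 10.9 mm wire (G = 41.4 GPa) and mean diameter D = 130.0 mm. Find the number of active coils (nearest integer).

Required rate k = F/δ = 115/31.1 = 3.6977 N/mm
N_a = Gd⁴/(8D³k) = (41.4×10³ × 10.9⁴)/(8 × 130.0³ × 3.6977)
    = 5.84395e+08 / 6.49916e+07 = 8.992 → 9 coils

9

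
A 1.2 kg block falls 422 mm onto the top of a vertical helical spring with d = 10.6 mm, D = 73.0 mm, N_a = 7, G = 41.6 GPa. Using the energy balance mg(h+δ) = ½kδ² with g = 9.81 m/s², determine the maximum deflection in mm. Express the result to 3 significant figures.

20.8 mm

k = Gd⁴/(8D³N_a) = (41.6×10³)(10.6⁴)/(8·73.0³·7) = 24.108 N/mm
W = mg = 1.2 × 9.81 = 11.772 N
½kδ² − Wδ − Wh = 0 → δ = (W + √(W² + 2kWh))/k
δ = (11.772 + √(138.58 + 239526))/24.108 = (11.772 + 489.56)/24.108 = 20.795 mm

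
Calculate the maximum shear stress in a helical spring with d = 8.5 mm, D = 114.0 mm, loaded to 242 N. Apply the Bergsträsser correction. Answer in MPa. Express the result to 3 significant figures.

Spring index C = D/d = 114.0/8.5 = 13.4118
K_B = (4C+2)/(4C−3) = 55.647/50.647 = 1.0987
τ₀ = 8FD/(πd³) = 8·242·114.0/(π·8.5³) = 220704/1929.3 = 114.39 MPa
τ_max = K·τ₀ = 1.0987 × 114.39 = 125.69 MPa

126 MPa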